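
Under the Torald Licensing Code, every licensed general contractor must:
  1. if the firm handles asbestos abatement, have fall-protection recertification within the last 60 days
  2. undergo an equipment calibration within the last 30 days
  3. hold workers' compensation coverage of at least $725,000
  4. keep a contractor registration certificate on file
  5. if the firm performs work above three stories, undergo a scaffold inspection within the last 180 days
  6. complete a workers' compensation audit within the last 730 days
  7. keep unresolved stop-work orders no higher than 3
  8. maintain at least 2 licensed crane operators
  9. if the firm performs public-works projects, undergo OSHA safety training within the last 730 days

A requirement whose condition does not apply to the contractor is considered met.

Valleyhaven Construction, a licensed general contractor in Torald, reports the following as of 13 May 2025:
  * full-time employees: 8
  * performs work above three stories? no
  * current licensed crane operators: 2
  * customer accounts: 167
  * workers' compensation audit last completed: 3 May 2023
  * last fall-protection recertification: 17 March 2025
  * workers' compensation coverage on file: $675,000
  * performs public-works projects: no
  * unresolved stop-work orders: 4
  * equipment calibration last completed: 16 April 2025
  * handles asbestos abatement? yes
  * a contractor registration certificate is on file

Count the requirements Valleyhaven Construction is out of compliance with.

1. condition 'handles asbestos abatement' holds; fall-protection recertification 57 days ago vs limit 60 → met
2. equipment calibration 27 days ago vs limit 30 → met
3. workers' compensation coverage $675,000 < $725,000 → not met
4. contractor registration certificate present → met
5. condition 'performs work above three stories' does not hold → requirement n/a → met
6. workers' compensation audit 741 days ago vs limit 730 → not met
7. unresolved stop-work orders 4 > 3 → not met
8. licensed crane operators 2 ≥ 2 → met
9. condition 'performs public-works projects' does not hold → requirement n/a → met
Not met: 3 of 9

3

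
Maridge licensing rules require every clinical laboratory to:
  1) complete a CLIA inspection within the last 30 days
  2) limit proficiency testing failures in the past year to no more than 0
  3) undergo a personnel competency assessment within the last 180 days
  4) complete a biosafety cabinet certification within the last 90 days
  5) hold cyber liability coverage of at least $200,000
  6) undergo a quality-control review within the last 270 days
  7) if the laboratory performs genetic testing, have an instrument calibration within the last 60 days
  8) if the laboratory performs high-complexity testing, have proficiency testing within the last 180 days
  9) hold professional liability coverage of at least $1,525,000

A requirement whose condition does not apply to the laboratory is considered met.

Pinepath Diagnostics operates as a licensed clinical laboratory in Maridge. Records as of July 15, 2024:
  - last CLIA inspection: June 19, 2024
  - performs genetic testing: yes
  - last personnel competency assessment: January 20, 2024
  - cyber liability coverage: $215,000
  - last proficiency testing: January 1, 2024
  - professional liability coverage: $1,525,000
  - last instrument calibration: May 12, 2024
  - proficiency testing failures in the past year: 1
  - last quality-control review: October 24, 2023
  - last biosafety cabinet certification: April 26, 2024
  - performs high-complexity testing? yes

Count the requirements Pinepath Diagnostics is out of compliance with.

3

1. CLIA inspection 26 days ago vs limit 30 → met
2. proficiency testing failures in the past year 1 > 0 → not met
3. personnel competency assessment 177 days ago vs limit 180 → met
4. biosafety cabinet certification 80 days ago vs limit 90 → met
5. cyber liability coverage $215,000 ≥ $200,000 → met
6. quality-control review 265 days ago vs limit 270 → met
7. condition 'performs genetic testing' holds; instrument calibration 64 days ago vs limit 60 → not met
8. condition 'performs high-complexity testing' holds; proficiency testing 196 days ago vs limit 180 → not met
9. professional liability coverage $1,525,000 ≥ $1,525,000 → met
Not met: 3 of 9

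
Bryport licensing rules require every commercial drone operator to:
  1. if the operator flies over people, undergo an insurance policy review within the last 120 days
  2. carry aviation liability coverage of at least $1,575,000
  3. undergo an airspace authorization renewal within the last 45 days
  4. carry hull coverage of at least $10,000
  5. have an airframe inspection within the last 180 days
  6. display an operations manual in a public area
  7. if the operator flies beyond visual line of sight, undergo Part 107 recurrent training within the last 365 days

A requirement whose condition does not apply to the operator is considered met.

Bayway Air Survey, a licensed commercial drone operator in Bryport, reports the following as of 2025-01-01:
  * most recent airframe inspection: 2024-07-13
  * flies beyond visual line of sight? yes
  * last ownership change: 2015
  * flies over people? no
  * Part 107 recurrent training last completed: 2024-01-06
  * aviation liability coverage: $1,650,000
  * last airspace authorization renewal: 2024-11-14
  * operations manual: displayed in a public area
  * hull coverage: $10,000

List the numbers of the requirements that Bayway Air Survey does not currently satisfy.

1. condition 'flies over people' does not hold → requirement n/a → met
2. aviation liability coverage $1,650,000 ≥ $1,575,000 → met
3. airspace authorization renewal 48 days ago vs limit 45 → not met
4. hull coverage $10,000 ≥ $10,000 → met
5. airframe inspection 172 days ago vs limit 180 → met
6. operations manual present → met
7. condition 'flies beyond visual line of sight' holds; Part 107 recurrent training 361 days ago vs limit 365 → met
Not met: 3

3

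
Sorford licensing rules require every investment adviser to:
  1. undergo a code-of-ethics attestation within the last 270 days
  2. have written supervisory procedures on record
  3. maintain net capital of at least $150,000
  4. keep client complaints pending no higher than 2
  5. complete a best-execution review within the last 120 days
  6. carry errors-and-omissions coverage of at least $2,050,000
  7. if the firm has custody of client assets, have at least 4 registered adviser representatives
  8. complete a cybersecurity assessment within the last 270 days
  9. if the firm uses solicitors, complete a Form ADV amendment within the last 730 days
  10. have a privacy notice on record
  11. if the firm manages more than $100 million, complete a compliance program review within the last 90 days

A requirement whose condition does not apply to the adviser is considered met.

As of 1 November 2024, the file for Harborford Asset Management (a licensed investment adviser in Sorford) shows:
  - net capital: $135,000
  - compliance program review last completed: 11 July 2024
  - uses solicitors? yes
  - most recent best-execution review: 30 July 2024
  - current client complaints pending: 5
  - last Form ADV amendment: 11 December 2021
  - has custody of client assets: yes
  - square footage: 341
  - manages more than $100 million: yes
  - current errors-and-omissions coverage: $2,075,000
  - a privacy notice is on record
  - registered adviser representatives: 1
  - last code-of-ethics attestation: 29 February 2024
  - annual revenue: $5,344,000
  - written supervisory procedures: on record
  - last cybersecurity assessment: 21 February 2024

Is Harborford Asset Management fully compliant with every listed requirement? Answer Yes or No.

1. code-of-ethics attestation 246 days ago vs limit 270 → met
2. written supervisory procedures present → met
3. net capital $135,000 < $150,000 → not met
4. client complaints pending 5 > 2 → not met
5. best-execution review 94 days ago vs limit 120 → met
6. errors-and-omissions coverage $2,075,000 ≥ $2,050,000 → met
7. condition 'has custody of client assets' holds; registered adviser representatives 1 < 4 → not met
8. cybersecurity assessment 254 days ago vs limit 270 → met
9. condition 'uses solicitors' holds; Form ADV amendment 1056 days ago vs limit 730 → not met
10. privacy notice present → met
11. condition 'manages more than $100 million' holds; compliance program review 113 days ago vs limit 90 → not met
Not met: 3, 4, 7, 9, 11

No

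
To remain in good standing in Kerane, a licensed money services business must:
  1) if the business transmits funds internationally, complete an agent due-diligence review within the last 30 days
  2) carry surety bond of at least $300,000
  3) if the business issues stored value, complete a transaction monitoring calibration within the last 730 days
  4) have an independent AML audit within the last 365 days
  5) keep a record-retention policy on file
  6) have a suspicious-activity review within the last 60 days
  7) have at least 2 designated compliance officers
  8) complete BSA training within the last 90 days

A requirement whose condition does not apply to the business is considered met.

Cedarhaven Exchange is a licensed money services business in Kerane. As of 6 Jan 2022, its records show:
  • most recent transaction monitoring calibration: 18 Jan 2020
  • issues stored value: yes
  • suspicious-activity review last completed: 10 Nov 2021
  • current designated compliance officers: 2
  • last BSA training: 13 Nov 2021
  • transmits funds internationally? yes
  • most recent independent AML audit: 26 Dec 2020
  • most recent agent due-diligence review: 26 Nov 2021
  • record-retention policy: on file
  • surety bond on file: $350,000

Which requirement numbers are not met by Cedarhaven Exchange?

1. condition 'transmits funds internationally' holds; agent due-diligence review 41 days ago vs limit 30 → not met
2. surety bond $350,000 ≥ $300,000 → met
3. condition 'issues stored value' holds; transaction monitoring calibration 719 days ago vs limit 730 → met
4. independent AML audit 376 days ago vs limit 365 → not met
5. record-retention policy present → met
6. suspicious-activity review 57 days ago vs limit 60 → met
7. designated compliance officers 2 ≥ 2 → met
8. BSA training 54 days ago vs limit 90 → met
Not met: 1, 4

1, 4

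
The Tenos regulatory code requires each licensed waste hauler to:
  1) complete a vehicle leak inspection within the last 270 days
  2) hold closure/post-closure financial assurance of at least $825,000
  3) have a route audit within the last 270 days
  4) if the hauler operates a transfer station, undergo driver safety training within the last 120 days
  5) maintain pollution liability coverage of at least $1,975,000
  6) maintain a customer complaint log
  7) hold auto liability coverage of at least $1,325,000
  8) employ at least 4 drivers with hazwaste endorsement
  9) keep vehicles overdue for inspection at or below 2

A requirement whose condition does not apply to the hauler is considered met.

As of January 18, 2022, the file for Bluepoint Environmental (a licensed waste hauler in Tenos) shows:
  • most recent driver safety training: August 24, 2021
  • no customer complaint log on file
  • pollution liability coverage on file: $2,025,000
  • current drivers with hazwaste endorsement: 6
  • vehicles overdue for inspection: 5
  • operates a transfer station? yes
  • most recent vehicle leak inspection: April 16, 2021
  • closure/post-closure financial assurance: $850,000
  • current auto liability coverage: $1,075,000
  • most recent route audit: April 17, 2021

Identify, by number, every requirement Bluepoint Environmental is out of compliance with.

1, 3, 4, 6, 7, 9

1. vehicle leak inspection 277 days ago vs limit 270 → not met
2. closure/post-closure financial assurance $850,000 ≥ $825,000 → met
3. route audit 276 days ago vs limit 270 → not met
4. condition 'operates a transfer station' holds; driver safety training 147 days ago vs limit 120 → not met
5. pollution liability coverage $2,025,000 ≥ $1,975,000 → met
6. customer complaint log absent → not met
7. auto liability coverage $1,075,000 < $1,325,000 → not met
8. drivers with hazwaste endorsement 6 ≥ 4 → met
9. vehicles overdue for inspection 5 > 2 → not met
Not met: 1, 3, 4, 6, 7, 9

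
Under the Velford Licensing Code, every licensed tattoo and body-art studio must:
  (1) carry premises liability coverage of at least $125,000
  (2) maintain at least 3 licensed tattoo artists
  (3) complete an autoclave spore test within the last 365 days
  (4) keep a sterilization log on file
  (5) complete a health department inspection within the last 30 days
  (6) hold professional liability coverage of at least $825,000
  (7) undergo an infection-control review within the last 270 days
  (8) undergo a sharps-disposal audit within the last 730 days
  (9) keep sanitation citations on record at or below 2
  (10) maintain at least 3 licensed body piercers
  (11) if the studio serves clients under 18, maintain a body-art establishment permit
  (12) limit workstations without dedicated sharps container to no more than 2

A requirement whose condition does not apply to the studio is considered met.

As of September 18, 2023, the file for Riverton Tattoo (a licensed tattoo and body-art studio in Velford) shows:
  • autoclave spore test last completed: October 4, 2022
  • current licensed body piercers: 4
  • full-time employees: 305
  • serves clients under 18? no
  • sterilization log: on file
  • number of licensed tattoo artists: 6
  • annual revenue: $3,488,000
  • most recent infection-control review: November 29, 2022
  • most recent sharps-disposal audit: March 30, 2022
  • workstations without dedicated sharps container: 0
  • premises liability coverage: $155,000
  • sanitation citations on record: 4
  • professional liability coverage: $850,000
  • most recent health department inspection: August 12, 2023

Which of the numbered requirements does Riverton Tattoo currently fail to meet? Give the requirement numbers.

1. premises liability coverage $155,000 ≥ $125,000 → met
2. licensed tattoo artists 6 ≥ 3 → met
3. autoclave spore test 349 days ago vs limit 365 → met
4. sterilization log present → met
5. health department inspection 37 days ago vs limit 30 → not met
6. professional liability coverage $850,000 ≥ $825,000 → met
7. infection-control review 293 days ago vs limit 270 → not met
8. sharps-disposal audit 537 days ago vs limit 730 → met
9. sanitation citations on record 4 > 2 → not met
10. licensed body piercers 4 ≥ 3 → met
11. condition 'serves clients under 18' does not hold → requirement n/a → met
12. workstations without dedicated sharps container 0 ≤ 2 → met
Not met: 5, 7, 9

5, 7, 9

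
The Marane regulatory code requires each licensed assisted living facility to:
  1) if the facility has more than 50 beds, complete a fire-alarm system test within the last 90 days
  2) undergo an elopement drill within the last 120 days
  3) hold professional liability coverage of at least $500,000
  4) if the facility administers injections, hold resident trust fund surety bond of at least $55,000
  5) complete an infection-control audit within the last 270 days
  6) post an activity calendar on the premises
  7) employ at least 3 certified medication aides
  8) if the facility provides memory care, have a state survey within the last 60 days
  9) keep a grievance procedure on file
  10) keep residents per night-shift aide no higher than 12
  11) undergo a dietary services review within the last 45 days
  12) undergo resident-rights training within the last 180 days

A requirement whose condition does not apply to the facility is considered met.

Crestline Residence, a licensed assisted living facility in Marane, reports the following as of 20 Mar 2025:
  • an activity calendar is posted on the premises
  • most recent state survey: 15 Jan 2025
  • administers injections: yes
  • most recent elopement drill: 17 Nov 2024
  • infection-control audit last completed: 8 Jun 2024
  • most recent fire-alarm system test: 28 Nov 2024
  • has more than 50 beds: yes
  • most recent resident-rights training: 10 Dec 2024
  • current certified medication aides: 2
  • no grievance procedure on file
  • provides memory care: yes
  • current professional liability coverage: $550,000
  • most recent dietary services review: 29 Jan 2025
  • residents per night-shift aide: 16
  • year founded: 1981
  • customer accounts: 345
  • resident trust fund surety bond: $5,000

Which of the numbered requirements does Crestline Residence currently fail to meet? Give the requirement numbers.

1, 2, 4, 5, 7, 8, 9, 10, 11

1. condition 'has more than 50 beds' holds; fire-alarm system test 112 days ago vs limit 90 → not met
2. elopement drill 123 days ago vs limit 120 → not met
3. professional liability coverage $550,000 ≥ $500,000 → met
4. condition 'administers injections' holds; resident trust fund surety bond $5,000 < $55,000 → not met
5. infection-control audit 285 days ago vs limit 270 → not met
6. activity calendar present → met
7. certified medication aides 2 < 3 → not met
8. condition 'provides memory care' holds; state survey 64 days ago vs limit 60 → not met
9. grievance procedure absent → not met
10. residents per night-shift aide 16 > 12 → not met
11. dietary services review 50 days ago vs limit 45 → not met
12. resident-rights training 100 days ago vs limit 180 → met
Not met: 1, 2, 4, 5, 7, 8, 9, 10, 11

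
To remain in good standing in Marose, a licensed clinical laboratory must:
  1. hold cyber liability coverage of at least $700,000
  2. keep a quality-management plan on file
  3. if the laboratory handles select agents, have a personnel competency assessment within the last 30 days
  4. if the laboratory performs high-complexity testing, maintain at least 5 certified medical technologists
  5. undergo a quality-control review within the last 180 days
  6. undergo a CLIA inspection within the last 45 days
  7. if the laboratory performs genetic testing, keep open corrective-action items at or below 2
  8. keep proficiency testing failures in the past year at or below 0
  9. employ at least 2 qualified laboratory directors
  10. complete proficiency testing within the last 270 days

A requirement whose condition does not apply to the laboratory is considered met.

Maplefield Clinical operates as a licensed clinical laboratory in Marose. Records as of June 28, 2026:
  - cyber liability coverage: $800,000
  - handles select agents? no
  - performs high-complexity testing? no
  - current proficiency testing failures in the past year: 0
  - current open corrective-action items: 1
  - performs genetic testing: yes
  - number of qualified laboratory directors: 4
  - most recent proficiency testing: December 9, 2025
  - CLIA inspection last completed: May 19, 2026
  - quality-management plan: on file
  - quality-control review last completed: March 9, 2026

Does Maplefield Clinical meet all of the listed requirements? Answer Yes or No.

Yes

1. cyber liability coverage $800,000 ≥ $700,000 → met
2. quality-management plan present → met
3. condition 'handles select agents' does not hold → requirement n/a → met
4. condition 'performs high-complexity testing' does not hold → requirement n/a → met
5. quality-control review 111 days ago vs limit 180 → met
6. CLIA inspection 40 days ago vs limit 45 → met
7. condition 'performs genetic testing' holds; open corrective-action items 1 ≤ 2 → met
8. proficiency testing failures in the past year 0 ≤ 0 → met
9. qualified laboratory directors 4 ≥ 2 → met
10. proficiency testing 201 days ago vs limit 270 → met
All met.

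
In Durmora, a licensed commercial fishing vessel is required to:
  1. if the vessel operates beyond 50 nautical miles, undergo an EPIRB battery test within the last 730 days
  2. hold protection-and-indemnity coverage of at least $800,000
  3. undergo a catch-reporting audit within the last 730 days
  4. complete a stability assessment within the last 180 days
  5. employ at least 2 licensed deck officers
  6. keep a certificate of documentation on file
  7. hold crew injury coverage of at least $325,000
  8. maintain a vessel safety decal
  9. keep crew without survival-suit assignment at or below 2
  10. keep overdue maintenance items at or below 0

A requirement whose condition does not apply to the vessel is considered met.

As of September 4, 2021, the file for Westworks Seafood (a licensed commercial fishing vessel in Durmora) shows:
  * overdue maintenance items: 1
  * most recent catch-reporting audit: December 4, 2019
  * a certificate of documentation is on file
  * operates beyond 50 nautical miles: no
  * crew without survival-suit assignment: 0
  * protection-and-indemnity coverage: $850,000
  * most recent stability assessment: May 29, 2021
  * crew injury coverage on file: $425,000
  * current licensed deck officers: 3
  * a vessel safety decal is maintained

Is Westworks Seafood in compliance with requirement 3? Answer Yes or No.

3. catch-reporting audit 640 days ago vs limit 730 → met

Yes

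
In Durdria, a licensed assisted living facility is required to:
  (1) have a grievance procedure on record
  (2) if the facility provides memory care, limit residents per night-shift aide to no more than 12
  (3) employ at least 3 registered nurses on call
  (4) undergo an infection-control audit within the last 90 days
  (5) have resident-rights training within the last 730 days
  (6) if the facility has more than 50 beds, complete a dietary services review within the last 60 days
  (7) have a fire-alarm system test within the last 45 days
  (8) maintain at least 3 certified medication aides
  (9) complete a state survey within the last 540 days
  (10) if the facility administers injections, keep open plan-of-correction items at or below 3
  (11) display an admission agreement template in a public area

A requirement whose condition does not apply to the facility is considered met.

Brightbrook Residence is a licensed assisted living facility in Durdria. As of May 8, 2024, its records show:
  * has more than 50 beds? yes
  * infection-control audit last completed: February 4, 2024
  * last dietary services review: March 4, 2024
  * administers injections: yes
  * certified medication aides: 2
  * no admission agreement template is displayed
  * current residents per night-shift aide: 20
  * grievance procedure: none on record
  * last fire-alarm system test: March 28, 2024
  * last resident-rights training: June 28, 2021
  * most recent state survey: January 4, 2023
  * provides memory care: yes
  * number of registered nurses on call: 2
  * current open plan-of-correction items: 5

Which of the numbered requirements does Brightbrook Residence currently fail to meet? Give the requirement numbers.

1, 2, 3, 4, 5, 6, 8, 10, 11

1. grievance procedure absent → not met
2. condition 'provides memory care' holds; residents per night-shift aide 20 > 12 → not met
3. registered nurses on call 2 < 3 → not met
4. infection-control audit 94 days ago vs limit 90 → not met
5. resident-rights training 1045 days ago vs limit 730 → not met
6. condition 'has more than 50 beds' holds; dietary services review 65 days ago vs limit 60 → not met
7. fire-alarm system test 41 days ago vs limit 45 → met
8. certified medication aides 2 < 3 → not met
9. state survey 490 days ago vs limit 540 → met
10. condition 'administers injections' holds; open plan-of-correction items 5 > 3 → not met
11. admission agreement template absent → not met
Not met: 1, 2, 3, 4, 5, 6, 8, 10, 11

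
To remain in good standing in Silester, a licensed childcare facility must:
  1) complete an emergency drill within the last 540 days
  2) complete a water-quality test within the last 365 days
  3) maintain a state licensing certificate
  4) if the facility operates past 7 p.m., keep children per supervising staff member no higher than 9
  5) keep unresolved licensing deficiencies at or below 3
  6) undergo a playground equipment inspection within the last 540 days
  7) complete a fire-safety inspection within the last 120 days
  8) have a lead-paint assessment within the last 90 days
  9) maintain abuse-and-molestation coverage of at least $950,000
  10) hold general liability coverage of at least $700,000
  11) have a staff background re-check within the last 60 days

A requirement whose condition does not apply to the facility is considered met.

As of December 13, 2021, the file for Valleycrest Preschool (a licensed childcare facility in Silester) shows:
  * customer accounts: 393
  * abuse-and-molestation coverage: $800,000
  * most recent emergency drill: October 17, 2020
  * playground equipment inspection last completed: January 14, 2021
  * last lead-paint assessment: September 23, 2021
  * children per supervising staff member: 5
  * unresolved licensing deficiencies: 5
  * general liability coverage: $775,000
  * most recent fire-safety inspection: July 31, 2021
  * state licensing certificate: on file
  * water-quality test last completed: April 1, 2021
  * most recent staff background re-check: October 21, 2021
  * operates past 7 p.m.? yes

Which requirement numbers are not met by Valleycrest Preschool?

5, 7, 9

1. emergency drill 422 days ago vs limit 540 → met
2. water-quality test 256 days ago vs limit 365 → met
3. state licensing certificate present → met
4. condition 'operates past 7 p.m.' holds; children per supervising staff member 5 ≤ 9 → met
5. unresolved licensing deficiencies 5 > 3 → not met
6. playground equipment inspection 333 days ago vs limit 540 → met
7. fire-safety inspection 135 days ago vs limit 120 → not met
8. lead-paint assessment 81 days ago vs limit 90 → met
9. abuse-and-molestation coverage $800,000 < $950,000 → not met
10. general liability coverage $775,000 ≥ $700,000 → met
11. staff background re-check 53 days ago vs limit 60 → met
Not met: 5, 7, 9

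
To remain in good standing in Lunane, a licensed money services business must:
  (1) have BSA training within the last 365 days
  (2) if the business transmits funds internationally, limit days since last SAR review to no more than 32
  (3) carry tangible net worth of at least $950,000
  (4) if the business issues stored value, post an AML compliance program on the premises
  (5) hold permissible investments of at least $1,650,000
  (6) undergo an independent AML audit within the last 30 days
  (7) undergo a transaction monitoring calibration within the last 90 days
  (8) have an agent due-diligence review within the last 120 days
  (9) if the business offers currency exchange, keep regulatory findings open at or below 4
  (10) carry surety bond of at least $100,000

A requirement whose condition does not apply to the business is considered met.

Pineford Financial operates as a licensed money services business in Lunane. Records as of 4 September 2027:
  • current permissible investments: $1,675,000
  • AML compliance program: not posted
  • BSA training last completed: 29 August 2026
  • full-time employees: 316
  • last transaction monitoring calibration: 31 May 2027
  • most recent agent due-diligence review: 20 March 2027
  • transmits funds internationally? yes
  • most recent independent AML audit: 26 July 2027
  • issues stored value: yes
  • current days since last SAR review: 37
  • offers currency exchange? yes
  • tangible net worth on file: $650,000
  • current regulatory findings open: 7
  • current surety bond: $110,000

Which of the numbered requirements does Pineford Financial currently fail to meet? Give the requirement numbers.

1. BSA training 371 days ago vs limit 365 → not met
2. condition 'transmits funds internationally' holds; days since last SAR review 37 > 32 → not met
3. tangible net worth $650,000 < $950,000 → not met
4. condition 'issues stored value' holds; AML compliance program absent → not met
5. permissible investments $1,675,000 ≥ $1,650,000 → met
6. independent AML audit 40 days ago vs limit 30 → not met
7. transaction monitoring calibration 96 days ago vs limit 90 → not met
8. agent due-diligence review 168 days ago vs limit 120 → not met
9. condition 'offers currency exchange' holds; regulatory findings open 7 > 4 → not met
10. surety bond $110,000 ≥ $100,000 → met
Not met: 1, 2, 3, 4, 6, 7, 8, 9

1, 2, 3, 4, 6, 7, 8, 9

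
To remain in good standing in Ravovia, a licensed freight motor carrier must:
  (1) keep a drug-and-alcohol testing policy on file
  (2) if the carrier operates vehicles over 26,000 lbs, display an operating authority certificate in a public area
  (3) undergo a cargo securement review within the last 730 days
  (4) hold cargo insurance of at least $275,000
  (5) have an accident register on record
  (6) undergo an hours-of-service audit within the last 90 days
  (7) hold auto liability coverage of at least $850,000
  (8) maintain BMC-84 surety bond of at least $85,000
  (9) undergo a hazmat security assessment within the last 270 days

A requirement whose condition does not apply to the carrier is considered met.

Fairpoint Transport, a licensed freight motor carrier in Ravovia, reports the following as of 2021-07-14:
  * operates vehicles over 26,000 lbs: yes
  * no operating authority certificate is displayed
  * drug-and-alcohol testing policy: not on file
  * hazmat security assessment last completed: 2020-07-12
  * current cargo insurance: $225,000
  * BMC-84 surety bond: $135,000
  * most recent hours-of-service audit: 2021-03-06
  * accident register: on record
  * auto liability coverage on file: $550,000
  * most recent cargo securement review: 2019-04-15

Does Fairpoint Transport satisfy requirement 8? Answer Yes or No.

8. BMC-84 surety bond $135,000 ≥ $85,000 → met

Yes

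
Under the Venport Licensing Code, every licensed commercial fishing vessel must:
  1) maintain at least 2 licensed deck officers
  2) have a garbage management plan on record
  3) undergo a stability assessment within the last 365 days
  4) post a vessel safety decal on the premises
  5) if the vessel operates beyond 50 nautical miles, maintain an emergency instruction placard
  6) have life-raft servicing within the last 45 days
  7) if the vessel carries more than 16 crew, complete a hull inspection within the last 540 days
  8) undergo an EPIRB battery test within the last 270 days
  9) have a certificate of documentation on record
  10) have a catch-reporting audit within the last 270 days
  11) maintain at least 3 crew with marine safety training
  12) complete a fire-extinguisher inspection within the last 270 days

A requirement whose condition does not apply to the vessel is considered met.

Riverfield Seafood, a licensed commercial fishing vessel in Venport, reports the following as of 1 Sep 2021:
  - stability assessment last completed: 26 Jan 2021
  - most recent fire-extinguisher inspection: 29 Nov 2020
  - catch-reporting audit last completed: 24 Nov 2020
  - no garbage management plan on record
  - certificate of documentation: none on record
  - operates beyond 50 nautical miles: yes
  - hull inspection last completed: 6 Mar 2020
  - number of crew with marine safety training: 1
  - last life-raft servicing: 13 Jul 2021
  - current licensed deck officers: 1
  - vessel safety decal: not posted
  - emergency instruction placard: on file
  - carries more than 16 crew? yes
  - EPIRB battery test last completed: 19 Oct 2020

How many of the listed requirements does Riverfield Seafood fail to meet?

1. licensed deck officers 1 < 2 → not met
2. garbage management plan absent → not met
3. stability assessment 218 days ago vs limit 365 → met
4. vessel safety decal absent → not met
5. condition 'operates beyond 50 nautical miles' holds; emergency instruction placard present → met
6. life-raft servicing 50 days ago vs limit 45 → not met
7. condition 'carries more than 16 crew' holds; hull inspection 544 days ago vs limit 540 → not met
8. EPIRB battery test 317 days ago vs limit 270 → not met
9. certificate of documentation absent → not met
10. catch-reporting audit 281 days ago vs limit 270 → not met
11. crew with marine safety training 1 < 3 → not met
12. fire-extinguisher inspection 276 days ago vs limit 270 → not met
Not met: 10 of 12

10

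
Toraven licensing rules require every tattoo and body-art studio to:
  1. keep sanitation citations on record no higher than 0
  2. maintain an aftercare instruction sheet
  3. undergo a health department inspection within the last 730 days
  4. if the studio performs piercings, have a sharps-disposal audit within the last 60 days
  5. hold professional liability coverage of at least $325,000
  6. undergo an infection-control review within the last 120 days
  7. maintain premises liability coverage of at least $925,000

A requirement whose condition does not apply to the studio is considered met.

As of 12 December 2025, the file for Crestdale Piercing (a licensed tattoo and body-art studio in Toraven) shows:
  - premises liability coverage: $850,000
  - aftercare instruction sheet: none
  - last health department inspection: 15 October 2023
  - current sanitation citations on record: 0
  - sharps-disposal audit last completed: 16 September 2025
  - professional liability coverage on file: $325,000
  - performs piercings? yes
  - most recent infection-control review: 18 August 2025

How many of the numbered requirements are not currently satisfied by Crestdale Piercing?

1. sanitation citations on record 0 ≤ 0 → met
2. aftercare instruction sheet absent → not met
3. health department inspection 789 days ago vs limit 730 → not met
4. condition 'performs piercings' holds; sharps-disposal audit 87 days ago vs limit 60 → not met
5. professional liability coverage $325,000 ≥ $325,000 → met
6. infection-control review 116 days ago vs limit 120 → met
7. premises liability coverage $850,000 < $925,000 → not met
Not met: 4 of 7

4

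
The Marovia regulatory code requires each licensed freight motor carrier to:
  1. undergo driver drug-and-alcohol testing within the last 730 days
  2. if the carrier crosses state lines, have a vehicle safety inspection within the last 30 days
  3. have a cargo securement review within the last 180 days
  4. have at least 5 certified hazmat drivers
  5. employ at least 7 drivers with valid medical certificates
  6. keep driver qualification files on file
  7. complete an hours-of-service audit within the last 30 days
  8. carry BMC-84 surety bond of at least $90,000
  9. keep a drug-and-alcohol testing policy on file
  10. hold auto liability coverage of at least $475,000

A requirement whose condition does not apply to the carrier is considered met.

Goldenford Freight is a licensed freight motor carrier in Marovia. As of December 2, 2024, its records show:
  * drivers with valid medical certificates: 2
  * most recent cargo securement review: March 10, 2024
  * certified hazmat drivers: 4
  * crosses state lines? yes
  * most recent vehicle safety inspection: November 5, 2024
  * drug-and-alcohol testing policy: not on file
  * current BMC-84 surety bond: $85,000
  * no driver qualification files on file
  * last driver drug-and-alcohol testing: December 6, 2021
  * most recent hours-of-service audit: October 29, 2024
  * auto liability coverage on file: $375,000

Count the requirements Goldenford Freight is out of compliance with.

9

1. driver drug-and-alcohol testing 1092 days ago vs limit 730 → not met
2. condition 'crosses state lines' holds; vehicle safety inspection 27 days ago vs limit 30 → met
3. cargo securement review 267 days ago vs limit 180 → not met
4. certified hazmat drivers 4 < 5 → not met
5. drivers with valid medical certificates 2 < 7 → not met
6. driver qualification files absent → not met
7. hours-of-service audit 34 days ago vs limit 30 → not met
8. BMC-84 surety bond $85,000 < $90,000 → not met
9. drug-and-alcohol testing policy absent → not met
10. auto liability coverage $375,000 < $475,000 → not met
Not met: 9 of 10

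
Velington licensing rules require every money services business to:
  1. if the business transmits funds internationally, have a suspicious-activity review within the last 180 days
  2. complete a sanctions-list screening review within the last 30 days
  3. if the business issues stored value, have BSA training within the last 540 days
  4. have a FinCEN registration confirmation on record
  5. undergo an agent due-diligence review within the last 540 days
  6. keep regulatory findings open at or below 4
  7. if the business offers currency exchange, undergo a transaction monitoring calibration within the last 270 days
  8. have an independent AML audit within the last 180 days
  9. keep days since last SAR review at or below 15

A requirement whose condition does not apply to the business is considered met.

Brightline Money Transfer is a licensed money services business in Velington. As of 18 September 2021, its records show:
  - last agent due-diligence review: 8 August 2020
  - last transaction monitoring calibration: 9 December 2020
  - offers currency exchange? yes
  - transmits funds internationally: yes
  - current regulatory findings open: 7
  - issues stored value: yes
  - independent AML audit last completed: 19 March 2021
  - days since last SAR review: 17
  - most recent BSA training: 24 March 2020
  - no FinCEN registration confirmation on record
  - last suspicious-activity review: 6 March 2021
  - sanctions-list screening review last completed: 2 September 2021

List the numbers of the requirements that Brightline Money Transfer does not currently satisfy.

1, 3, 4, 6, 7, 8, 9

1. condition 'transmits funds internationally' holds; suspicious-activity review 196 days ago vs limit 180 → not met
2. sanctions-list screening review 16 days ago vs limit 30 → met
3. condition 'issues stored value' holds; BSA training 543 days ago vs limit 540 → not met
4. FinCEN registration confirmation absent → not met
5. agent due-diligence review 406 days ago vs limit 540 → met
6. regulatory findings open 7 > 4 → not met
7. condition 'offers currency exchange' holds; transaction monitoring calibration 283 days ago vs limit 270 → not met
8. independent AML audit 183 days ago vs limit 180 → not met
9. days since last SAR review 17 > 15 → not met
Not met: 1, 3, 4, 6, 7, 8, 9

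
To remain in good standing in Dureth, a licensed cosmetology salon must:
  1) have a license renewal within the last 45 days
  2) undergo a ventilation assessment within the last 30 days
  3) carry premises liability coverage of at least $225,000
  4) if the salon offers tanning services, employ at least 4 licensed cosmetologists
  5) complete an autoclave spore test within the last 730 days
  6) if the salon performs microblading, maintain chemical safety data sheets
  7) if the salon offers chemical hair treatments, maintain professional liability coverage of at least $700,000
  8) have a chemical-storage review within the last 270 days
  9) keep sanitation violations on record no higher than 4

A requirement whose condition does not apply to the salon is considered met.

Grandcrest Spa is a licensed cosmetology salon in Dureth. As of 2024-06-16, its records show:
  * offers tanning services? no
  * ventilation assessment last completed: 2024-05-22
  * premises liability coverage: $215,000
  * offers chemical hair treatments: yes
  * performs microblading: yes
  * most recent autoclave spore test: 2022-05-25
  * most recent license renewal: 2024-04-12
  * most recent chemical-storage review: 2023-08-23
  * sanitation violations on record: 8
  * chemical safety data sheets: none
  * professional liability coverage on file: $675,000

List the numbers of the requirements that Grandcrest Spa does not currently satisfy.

1, 3, 5, 6, 7, 8, 9

1. license renewal 65 days ago vs limit 45 → not met
2. ventilation assessment 25 days ago vs limit 30 → met
3. premises liability coverage $215,000 < $225,000 → not met
4. condition 'offers tanning services' does not hold → requirement n/a → met
5. autoclave spore test 753 days ago vs limit 730 → not met
6. condition 'performs microblading' holds; chemical safety data sheets absent → not met
7. condition 'offers chemical hair treatments' holds; professional liability coverage $675,000 < $700,000 → not met
8. chemical-storage review 298 days ago vs limit 270 → not met
9. sanitation violations on record 8 > 4 → not met
Not met: 1, 3, 5, 6, 7, 8, 9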